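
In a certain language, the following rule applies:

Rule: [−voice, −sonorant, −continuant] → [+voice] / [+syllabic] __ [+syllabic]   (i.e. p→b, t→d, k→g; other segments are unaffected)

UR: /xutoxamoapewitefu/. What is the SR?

xudoxamoabewidefu

/t/ is a voiceless stop between vowels /u/ and /o/, so it voices to [d].
/p/ is a voiceless stop between vowels /a/ and /e/, so it voices to [b].
/t/ is a voiceless stop between vowels /i/ and /e/, so it voices to [d].
Surface form: [xudoxamoabewidefu].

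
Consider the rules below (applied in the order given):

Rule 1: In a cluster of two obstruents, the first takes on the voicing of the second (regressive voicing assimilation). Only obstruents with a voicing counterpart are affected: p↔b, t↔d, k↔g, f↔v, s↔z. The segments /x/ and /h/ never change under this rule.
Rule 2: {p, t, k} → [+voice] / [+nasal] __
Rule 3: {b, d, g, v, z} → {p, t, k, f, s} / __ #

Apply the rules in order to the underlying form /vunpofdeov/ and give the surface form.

vunbovdeof

Rule 1 (regressive voicing assimilation): /f/ precedes the voiced obstruent /d/, so it voices to [v] by assimilation. /vunpofdeov/ → vunpovdeov.
Rule 2 (post-nasal voicing): /p/ is a voiceless stop immediately after the nasal /n/, so it voices to [b]. /vunpovdeov/ → vunbovdeov.
Rule 3 (final devoicing): /v/ is a voiced obstruent in word-final position, so it devoices to [f]. /vunbovdeov/ → vunbovdeof.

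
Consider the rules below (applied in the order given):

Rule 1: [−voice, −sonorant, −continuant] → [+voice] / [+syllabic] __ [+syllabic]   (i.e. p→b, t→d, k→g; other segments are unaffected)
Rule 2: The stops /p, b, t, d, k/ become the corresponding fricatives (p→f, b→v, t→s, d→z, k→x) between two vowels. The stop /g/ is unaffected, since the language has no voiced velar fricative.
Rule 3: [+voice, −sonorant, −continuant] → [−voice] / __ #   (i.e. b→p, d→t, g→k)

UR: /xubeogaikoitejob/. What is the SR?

Rule 1 (intervocalic voicing): /k/ is a voiceless stop between vowels /i/ and /o/, so it voices to [g]. /t/ is a voiceless stop between vowels /i/ and /e/, so it voices to [d]. /xubeogaikoitejob/ → xubeogaigoidejob.
Rule 2 (intervocalic spirantization): /b/ is a stop between vowels /u/ and /e/, so it spirantizes to the fricative [v]. /d/ is a stop between vowels /i/ and /e/, so it spirantizes to the fricative [z]. /xubeogaigoidejob/ → xuveogaigoizejob.
Rule 3 (final devoicing): /b/ is a voiced stop in word-final position, so it devoices to [p]. /xuveogaigoizejob/ → xuveogaigoizejop.

xuveogaigoizejop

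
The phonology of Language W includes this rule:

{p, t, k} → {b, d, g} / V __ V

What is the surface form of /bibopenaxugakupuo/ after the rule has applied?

/p/ is a voiceless stop between vowels /o/ and /e/, so it voices to [b].
/k/ is a voiceless stop between vowels /a/ and /u/, so it voices to [g].
/p/ is a voiceless stop between vowels /u/ and /u/, so it voices to [b].
Surface form: [bibobenaxugagubuo].

bibobenaxugagubuo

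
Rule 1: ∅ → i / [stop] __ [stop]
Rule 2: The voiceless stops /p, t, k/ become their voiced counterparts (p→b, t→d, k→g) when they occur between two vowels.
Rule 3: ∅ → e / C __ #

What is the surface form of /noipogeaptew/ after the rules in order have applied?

noibogeabidewe

Rule 1 (stop-cluster i-epenthesis): /p/ and /t/ form a stop–stop cluster, so [i] is inserted between them. /noipogeaptew/ → noipogeapitew.
Rule 2 (intervocalic voicing): /p/ is a voiceless stop between vowels /i/ and /o/, so it voices to [b]. /p/ is a voiceless stop between vowels /a/ and /i/, so it voices to [b]. /t/ is a voiceless stop between vowels /i/ and /e/, so it voices to [d]. /noipogeapitew/ → noibogeabidew.
Rule 3 (final e-epenthesis): the form ends in the consonant /w/, so [e] is inserted word-finally. /noibogeabidew/ → noibogeabidewe.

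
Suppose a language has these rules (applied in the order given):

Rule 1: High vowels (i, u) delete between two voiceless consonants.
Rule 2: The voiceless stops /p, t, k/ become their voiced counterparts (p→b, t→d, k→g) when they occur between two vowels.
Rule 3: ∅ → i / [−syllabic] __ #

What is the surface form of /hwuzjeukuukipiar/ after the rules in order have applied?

Rule 1 (high vowel syncope): /i/ is a high vowel flanked by voiceless consonants /k/ and /p/, so it deletes. /hwuzjeukuukipiar/ → hwuzjeukuukpiar.
Rule 2 (intervocalic voicing): /k/ is a voiceless stop between vowels /u/ and /u/, so it voices to [g]. /hwuzjeukuukpiar/ → hwuzjeuguukpiar.
Rule 3 (final i-epenthesis): the form ends in the consonant /r/, so [i] is inserted word-finally. /hwuzjeuguukpiar/ → hwuzjeuguukpiari.

hwuzjeuguukpiari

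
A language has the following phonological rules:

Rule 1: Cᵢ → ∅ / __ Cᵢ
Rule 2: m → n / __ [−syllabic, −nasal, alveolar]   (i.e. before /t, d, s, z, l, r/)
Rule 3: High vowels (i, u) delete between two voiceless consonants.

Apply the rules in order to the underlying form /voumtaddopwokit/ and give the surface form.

vountadopwokt

Rule 1 (degemination): /dd/ is a geminate; the first /d/ deletes. /voumtaddopwokit/ → voumtadopwokit.
Rule 2 (nasal place assimilation): /m/ precedes the alveolar consonant /t/, so it assimilates in place to [n]. /voumtadopwokit/ → vountadopwokit.
Rule 3 (high vowel syncope): /i/ is a high vowel flanked by voiceless consonants /k/ and /t/, so it deletes. /vountadopwokit/ → vountadopwokt.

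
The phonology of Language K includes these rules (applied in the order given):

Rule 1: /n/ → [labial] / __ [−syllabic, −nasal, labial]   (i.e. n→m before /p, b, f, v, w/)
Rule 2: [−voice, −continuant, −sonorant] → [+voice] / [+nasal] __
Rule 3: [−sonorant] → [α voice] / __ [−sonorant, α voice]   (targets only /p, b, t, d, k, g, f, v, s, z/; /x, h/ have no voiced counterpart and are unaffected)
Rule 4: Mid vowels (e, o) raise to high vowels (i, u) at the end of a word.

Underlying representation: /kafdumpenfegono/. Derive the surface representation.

kavdumbemfegonu

Rule 1 (nasal place assimilation): /n/ precedes the labial consonant /f/, so it assimilates in place to [m]. /kafdumpenfegono/ → kafdumpemfegono.
Rule 2 (post-nasal voicing): /p/ is a voiceless stop immediately after the nasal /m/, so it voices to [b]. /kafdumpemfegono/ → kafdumbemfegono.
Rule 3 (regressive voicing assimilation): /f/ precedes the voiced obstruent /d/, so it voices to [v] by assimilation. /kafdumbemfegono/ → kavdumbemfegono.
Rule 4 (final vowel raising): /o/ is a mid vowel in word-final position, so it raises to [u]. /kavdumbemfegono/ → kavdumbemfegonu.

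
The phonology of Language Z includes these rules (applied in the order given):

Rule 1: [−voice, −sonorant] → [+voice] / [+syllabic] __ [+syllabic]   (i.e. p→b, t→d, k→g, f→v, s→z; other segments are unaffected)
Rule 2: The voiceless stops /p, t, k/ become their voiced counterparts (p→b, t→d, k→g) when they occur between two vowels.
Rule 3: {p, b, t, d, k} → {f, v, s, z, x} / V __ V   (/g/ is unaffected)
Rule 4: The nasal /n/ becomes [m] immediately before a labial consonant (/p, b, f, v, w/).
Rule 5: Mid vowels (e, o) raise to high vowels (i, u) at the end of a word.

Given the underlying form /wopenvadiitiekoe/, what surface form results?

wovemvaziiziegoi

Rule 1 (intervocalic voicing): /p/ is a voiceless obstruent between vowels /o/ and /e/, so it voices to [b]. /t/ is a voiceless obstruent between vowels /i/ and /i/, so it voices to [d]. /k/ is a voiceless obstruent between vowels /e/ and /o/, so it voices to [g]. /wopenvadiitiekoe/ → wobenvadiidiegoe.
Rule 2 (intervocalic voicing): no segment meets the environment; /wobenvadiidiegoe/ is unchanged.
Rule 3 (intervocalic spirantization): /b/ is a stop between vowels /o/ and /e/, so it spirantizes to the fricative [v]. /d/ is a stop between vowels /a/ and /i/, so it spirantizes to the fricative [z]. /d/ is a stop between vowels /i/ and /i/, so it spirantizes to the fricative [z]. /wobenvadiidiegoe/ → wovenvaziiziegoe.
Rule 4 (nasal place assimilation): /n/ precedes the labial consonant /v/, so it assimilates in place to [m]. /wovenvaziiziegoe/ → wovemvaziiziegoe.
Rule 5 (final vowel raising): /e/ is a mid vowel in word-final position, so it raises to [i]. /wovemvaziiziegoe/ → wovemvaziiziegoi.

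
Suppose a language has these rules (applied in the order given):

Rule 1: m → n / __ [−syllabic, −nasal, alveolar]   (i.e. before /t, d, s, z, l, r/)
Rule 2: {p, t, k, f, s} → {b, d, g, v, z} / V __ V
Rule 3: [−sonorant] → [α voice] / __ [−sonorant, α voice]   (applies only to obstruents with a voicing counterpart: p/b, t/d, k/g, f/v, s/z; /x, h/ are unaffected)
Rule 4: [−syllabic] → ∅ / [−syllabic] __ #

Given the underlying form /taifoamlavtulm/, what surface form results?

taivoanlaftul

Rule 1 (nasal place assimilation): /m/ precedes the alveolar consonant /l/, so it assimilates in place to [n]. /taifoamlavtulm/ → taifoanlavtulm.
Rule 2 (intervocalic voicing): /f/ is a voiceless obstruent between vowels /i/ and /o/, so it voices to [v]. /taifoanlavtulm/ → taivoanlavtulm.
Rule 3 (regressive voicing assimilation): /v/ precedes the voiceless obstruent /t/, so it devoices to [f] by assimilation. /taivoanlavtulm/ → taivoanlaftulm.
Rule 4 (final cluster simplification): /m/ is the second consonant of a word-final cluster /lm/, so it deletes. /taivoanlaftulm/ → taivoanlaftul.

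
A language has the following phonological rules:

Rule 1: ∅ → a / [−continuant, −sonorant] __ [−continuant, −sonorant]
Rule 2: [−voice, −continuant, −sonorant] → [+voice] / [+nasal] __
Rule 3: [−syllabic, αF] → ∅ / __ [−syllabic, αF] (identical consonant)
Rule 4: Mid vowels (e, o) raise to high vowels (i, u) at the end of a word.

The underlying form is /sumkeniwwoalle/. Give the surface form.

Rule 1 (stop-cluster a-epenthesis): no segment meets the environment; /sumkeniwwoalle/ is unchanged.
Rule 2 (post-nasal voicing): /k/ is a voiceless stop immediately after the nasal /m/, so it voices to [g]. /sumkeniwwoalle/ → sumgeniwwoalle.
Rule 3 (degemination): /ww/ is a geminate; the first /w/ deletes. /ll/ is a geminate; the first /l/ deletes. /sumgeniwwoalle/ → sumgeniwoale.
Rule 4 (final vowel raising): /e/ is a mid vowel in word-final position, so it raises to [i]. /sumgeniwoale/ → sumgeniwoali.

sumgeniwoali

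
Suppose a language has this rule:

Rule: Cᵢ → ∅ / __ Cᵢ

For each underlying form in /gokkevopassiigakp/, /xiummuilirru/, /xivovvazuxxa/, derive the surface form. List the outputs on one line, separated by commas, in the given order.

/gokkevopassiigakp/: /kk/ is a geminate; the first /k/ deletes. /ss/ is a geminate; the first /s/ deletes. → [gokevopasiigakp].
/xiummuilirru/: /mm/ is a geminate; the first /m/ deletes. /rr/ is a geminate; the first /r/ deletes. → [xiumuiliru].
/xivovvazuxxa/: /vv/ is a geminate; the first /v/ deletes. /xx/ is a geminate; the first /x/ deletes. → [xivovazuxa].

gokevopasiigakp, xiumuiliru, xivovazuxa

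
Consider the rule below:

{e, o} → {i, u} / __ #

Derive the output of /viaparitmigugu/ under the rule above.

No segment of /viaparitmigugu/ meets the structural description of the rule, so the form surfaces unchanged.

viaparitmigugu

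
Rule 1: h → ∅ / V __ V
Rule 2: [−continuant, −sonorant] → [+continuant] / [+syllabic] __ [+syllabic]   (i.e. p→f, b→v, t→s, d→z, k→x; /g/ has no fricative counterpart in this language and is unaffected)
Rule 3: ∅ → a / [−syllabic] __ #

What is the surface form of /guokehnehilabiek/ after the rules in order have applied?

Rule 1 (intervocalic h-deletion): /h/ occurs between vowels /e/ and /i/, so it deletes. /guokehnehilabiek/ → guokehneilabiek.
Rule 2 (intervocalic spirantization): /k/ is a stop between vowels /o/ and /e/, so it spirantizes to the fricative [x]. /b/ is a stop between vowels /a/ and /i/, so it spirantizes to the fricative [v]. /guokehneilabiek/ → guoxehneilaviek.
Rule 3 (final a-epenthesis): the form ends in the consonant /k/, so [a] is inserted word-finally. /guoxehneilaviek/ → guoxehneilavieka.

guoxehneilavieka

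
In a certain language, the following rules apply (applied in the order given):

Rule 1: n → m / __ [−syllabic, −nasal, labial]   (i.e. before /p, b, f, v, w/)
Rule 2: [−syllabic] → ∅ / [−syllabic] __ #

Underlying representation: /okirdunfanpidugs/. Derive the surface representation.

okirdumfampidug

Rule 1 (nasal place assimilation): /n/ precedes the labial consonant /f/, so it assimilates in place to [m]. /n/ precedes the labial consonant /p/, so it assimilates in place to [m]. /okirdunfanpidugs/ → okirdumfampidugs.
Rule 2 (final cluster simplification): /s/ is the second consonant of a word-final cluster /gs/, so it deletes. /okirdumfampidugs/ → okirdumfampidug.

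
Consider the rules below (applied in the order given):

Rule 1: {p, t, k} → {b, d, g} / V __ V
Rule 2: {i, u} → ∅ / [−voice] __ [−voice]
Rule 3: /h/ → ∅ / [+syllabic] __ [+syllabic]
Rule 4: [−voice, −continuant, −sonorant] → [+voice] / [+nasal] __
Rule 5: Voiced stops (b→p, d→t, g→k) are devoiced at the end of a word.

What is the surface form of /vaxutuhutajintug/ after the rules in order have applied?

Rule 1 (intervocalic voicing): /t/ is a voiceless stop between vowels /u/ and /u/, so it voices to [d]. /t/ is a voiceless stop between vowels /u/ and /a/, so it voices to [d]. /vaxutuhutajintug/ → vaxuduhudajintug.
Rule 2 (high vowel syncope): no segment meets the environment; /vaxuduhudajintug/ is unchanged.
Rule 3 (intervocalic h-deletion): /h/ occurs between vowels /u/ and /u/, so it deletes. /vaxuduhudajintug/ → vaxuduudajintug.
Rule 4 (post-nasal voicing): /t/ is a voiceless stop immediately after the nasal /n/, so it voices to [d]. /vaxuduudajintug/ → vaxuduudajindug.
Rule 5 (final devoicing): /g/ is a voiced stop in word-final position, so it devoices to [k]. /vaxuduudajindug/ → vaxuduudajinduk.

vaxuduudajinduk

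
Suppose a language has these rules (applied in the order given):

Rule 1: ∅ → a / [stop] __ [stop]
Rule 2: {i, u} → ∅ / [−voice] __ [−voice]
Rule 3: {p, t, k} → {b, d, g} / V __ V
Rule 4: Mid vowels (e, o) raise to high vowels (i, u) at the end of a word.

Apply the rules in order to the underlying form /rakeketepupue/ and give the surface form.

ragegedeppui

Rule 1 (stop-cluster a-epenthesis): no segment meets the environment; /rakeketepupue/ is unchanged.
Rule 2 (high vowel syncope): /u/ is a high vowel flanked by voiceless consonants /p/ and /p/, so it deletes. /rakeketepupue/ → rakeketeppue.
Rule 3 (intervocalic voicing): /k/ is a voiceless stop between vowels /a/ and /e/, so it voices to [g]. /k/ is a voiceless stop between vowels /e/ and /e/, so it voices to [g]. /t/ is a voiceless stop between vowels /e/ and /e/, so it voices to [d]. /rakeketeppue/ → ragegedeppue.
Rule 4 (final vowel raising): /e/ is a mid vowel in word-final position, so it raises to [i]. /ragegedeppue/ → ragegedeppui.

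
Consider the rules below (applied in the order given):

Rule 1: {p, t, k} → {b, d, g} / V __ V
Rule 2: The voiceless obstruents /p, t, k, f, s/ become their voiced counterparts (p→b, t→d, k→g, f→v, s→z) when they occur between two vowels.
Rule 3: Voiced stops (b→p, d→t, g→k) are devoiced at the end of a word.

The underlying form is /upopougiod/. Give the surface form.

ubobougiot

Rule 1 (intervocalic voicing): /p/ is a voiceless stop between vowels /u/ and /o/, so it voices to [b]. /p/ is a voiceless stop between vowels /o/ and /o/, so it voices to [b]. /upopougiod/ → ubobougiod.
Rule 2 (intervocalic voicing): no segment meets the environment; /ubobougiod/ is unchanged.
Rule 3 (final devoicing): /d/ is a voiced stop in word-final position, so it devoices to [t]. /ubobougiod/ → ubobougiot.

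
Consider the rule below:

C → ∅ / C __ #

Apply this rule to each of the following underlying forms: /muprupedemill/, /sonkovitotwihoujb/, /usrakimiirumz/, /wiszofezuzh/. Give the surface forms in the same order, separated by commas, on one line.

muprupedemil, sonkovitotwihouj, usrakimiirum, wiszofezuz

/muprupedemill/: /l/ is the second consonant of a word-final cluster /ll/, so it deletes. → [muprupedemil].
/sonkovitotwihoujb/: /b/ is the second consonant of a word-final cluster /jb/, so it deletes. → [sonkovitotwihouj].
/usrakimiirumz/: /z/ is the second consonant of a word-final cluster /mz/, so it deletes. → [usrakimiirum].
/wiszofezuzh/: /h/ is the second consonant of a word-final cluster /zh/, so it deletes. → [wiszofezuz].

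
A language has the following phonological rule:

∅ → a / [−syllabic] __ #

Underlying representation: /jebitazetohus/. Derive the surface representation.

the form ends in the consonant /s/, so [a] is inserted word-finally.
Surface form: [jebitazetohusa].

jebitazetohusa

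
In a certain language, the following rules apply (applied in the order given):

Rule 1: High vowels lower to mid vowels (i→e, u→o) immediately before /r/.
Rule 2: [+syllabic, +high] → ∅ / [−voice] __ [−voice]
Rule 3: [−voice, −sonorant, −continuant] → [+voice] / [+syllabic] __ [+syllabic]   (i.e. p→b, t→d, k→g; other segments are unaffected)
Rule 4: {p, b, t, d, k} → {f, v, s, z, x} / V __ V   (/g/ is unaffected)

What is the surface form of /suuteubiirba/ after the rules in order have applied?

Rule 1 (pre-rhotic lowering): /i/ is a high vowel immediately before /r/, so it lowers to [e]. /suuteubiirba/ → suuteubierba.
Rule 2 (high vowel syncope): no segment meets the environment; /suuteubierba/ is unchanged.
Rule 3 (intervocalic voicing): /t/ is a voiceless stop between vowels /u/ and /e/, so it voices to [d]. /suuteubierba/ → suudeubierba.
Rule 4 (intervocalic spirantization): /d/ is a stop between vowels /u/ and /e/, so it spirantizes to the fricative [z]. /b/ is a stop between vowels /u/ and /i/, so it spirantizes to the fricative [v]. /suudeubierba/ → suuzeuvierba.

suuzeuvierba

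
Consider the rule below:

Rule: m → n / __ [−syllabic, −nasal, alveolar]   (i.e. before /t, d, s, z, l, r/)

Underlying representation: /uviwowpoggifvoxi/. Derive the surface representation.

No segment of /uviwowpoggifvoxi/ meets the structural description of the rule, so the form surfaces unchanged.

uviwowpoggifvoxi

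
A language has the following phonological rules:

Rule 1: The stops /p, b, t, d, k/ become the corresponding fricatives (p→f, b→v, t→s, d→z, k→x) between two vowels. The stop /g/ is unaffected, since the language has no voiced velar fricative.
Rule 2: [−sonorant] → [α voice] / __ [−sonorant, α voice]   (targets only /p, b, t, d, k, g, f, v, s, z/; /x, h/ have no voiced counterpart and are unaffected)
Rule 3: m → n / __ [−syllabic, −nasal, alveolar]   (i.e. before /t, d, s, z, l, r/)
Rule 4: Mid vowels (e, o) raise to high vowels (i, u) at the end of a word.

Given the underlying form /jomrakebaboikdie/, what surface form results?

jonraxevavoigdii

Rule 1 (intervocalic spirantization): /k/ is a stop between vowels /a/ and /e/, so it spirantizes to the fricative [x]. /b/ is a stop between vowels /e/ and /a/, so it spirantizes to the fricative [v]. /b/ is a stop between vowels /a/ and /o/, so it spirantizes to the fricative [v]. /jomrakebaboikdie/ → jomraxevavoikdie.
Rule 2 (regressive voicing assimilation): /k/ precedes the voiced obstruent /d/, so it voices to [g] by assimilation. /jomraxevavoikdie/ → jomraxevavoigdie.
Rule 3 (nasal place assimilation): /m/ precedes the alveolar consonant /r/, so it assimilates in place to [n]. /jomraxevavoigdie/ → jonraxevavoigdie.
Rule 4 (final vowel raising): /e/ is a mid vowel in word-final position, so it raises to [i]. /jonraxevavoigdie/ → jonraxevavoigdii.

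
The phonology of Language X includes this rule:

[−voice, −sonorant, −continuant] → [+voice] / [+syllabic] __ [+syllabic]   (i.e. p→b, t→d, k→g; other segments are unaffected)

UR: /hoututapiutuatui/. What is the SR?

/t/ is a voiceless stop between vowels /u/ and /u/, so it voices to [d].
/t/ is a voiceless stop between vowels /u/ and /a/, so it voices to [d].
/p/ is a voiceless stop between vowels /a/ and /i/, so it voices to [b].
/t/ is a voiceless stop between vowels /u/ and /u/, so it voices to [d].
/t/ is a voiceless stop between vowels /a/ and /u/, so it voices to [d].
Surface form: [hoududabiuduadui].

hoududabiuduadui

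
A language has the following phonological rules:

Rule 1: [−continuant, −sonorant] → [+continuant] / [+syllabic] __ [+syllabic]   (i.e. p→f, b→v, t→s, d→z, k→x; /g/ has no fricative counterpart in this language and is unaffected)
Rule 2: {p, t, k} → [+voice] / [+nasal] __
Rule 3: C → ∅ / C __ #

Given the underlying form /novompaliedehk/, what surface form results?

Rule 1 (intervocalic spirantization): /d/ is a stop between vowels /e/ and /e/, so it spirantizes to the fricative [z]. /novompaliedehk/ → novompaliezehk.
Rule 2 (post-nasal voicing): /p/ is a voiceless stop immediately after the nasal /m/, so it voices to [b]. /novompaliezehk/ → novombaliezehk.
Rule 3 (final cluster simplification): /k/ is the second consonant of a word-final cluster /hk/, so it deletes. /novombaliezehk/ → novombaliezeh.

novombaliezeh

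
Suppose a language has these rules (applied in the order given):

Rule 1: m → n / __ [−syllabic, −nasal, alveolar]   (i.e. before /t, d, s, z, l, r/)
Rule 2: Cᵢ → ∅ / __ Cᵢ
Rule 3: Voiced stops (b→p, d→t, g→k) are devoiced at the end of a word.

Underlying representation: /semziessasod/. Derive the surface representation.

Rule 1 (nasal place assimilation): /m/ precedes the alveolar consonant /z/, so it assimilates in place to [n]. /semziessasod/ → senziessasod.
Rule 2 (degemination): /ss/ is a geminate; the first /s/ deletes. /senziessasod/ → senziesasod.
Rule 3 (final devoicing): /d/ is a voiced stop in word-final position, so it devoices to [t]. /senziesasod/ → senziesasot.

senziesasot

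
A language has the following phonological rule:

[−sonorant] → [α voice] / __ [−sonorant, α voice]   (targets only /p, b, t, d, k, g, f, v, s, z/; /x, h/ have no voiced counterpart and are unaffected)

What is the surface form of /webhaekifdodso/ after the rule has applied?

Scanning /webhaekifdodso/: /b/ precedes the voiceless obstruent /h/, so it devoices to [p] by assimilation; /k/ at position 7 is not in the conditioning environment; /f/ precedes the voiced obstruent /d/, so it voices to [v] by assimilation; /d/ at position 10 is not in the conditioning environment; /d/ precedes the voiceless obstruent /s/, so it devoices to [t] by assimilation; /s/ at position 13 is not in the conditioning environment.
Result: [wephaekivdotso].

wephaekivdotso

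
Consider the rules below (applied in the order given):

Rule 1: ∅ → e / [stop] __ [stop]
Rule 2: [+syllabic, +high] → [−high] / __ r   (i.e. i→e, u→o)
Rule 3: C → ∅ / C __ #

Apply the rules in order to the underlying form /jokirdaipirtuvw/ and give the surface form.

jokerdaipertuv

Rule 1 (stop-cluster e-epenthesis): no segment meets the environment; /jokirdaipirtuvw/ is unchanged.
Rule 2 (pre-rhotic lowering): /i/ is a high vowel immediately before /r/, so it lowers to [e]. /i/ is a high vowel immediately before /r/, so it lowers to [e]. /jokirdaipirtuvw/ → jokerdaipertuvw.
Rule 3 (final cluster simplification): /w/ is the second consonant of a word-final cluster /vw/, so it deletes. /jokerdaipertuvw/ → jokerdaipertuv.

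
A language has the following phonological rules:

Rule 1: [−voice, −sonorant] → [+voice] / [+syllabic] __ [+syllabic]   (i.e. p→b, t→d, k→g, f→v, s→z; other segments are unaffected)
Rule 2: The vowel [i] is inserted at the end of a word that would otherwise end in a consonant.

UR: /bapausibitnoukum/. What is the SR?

babauzibitnougumi

Rule 1 (intervocalic voicing): /p/ is a voiceless obstruent between vowels /a/ and /a/, so it voices to [b]. /s/ is a voiceless obstruent between vowels /u/ and /i/, so it voices to [z]. /k/ is a voiceless obstruent between vowels /u/ and /u/, so it voices to [g]. /bapausibitnoukum/ → babauzibitnougum.
Rule 2 (final i-epenthesis): the form ends in the consonant /m/, so [i] is inserted word-finally. /babauzibitnougum/ → babauzibitnougumi.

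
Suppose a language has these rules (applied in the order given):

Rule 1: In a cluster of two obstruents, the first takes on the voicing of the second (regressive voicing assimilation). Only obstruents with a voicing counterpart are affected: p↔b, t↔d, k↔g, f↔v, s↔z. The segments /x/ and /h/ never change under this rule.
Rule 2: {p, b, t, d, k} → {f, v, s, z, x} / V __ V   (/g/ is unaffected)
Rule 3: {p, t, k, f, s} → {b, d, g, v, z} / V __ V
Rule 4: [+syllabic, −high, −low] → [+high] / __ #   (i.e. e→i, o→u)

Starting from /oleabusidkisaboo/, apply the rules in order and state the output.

Rule 1 (regressive voicing assimilation): /d/ precedes the voiceless obstruent /k/, so it devoices to [t] by assimilation. /oleabusidkisaboo/ → oleabusitkisaboo.
Rule 2 (intervocalic spirantization): /b/ is a stop between vowels /a/ and /u/, so it spirantizes to the fricative [v]. /b/ is a stop between vowels /a/ and /o/, so it spirantizes to the fricative [v]. /oleabusitkisaboo/ → oleavusitkisavoo.
Rule 3 (intervocalic voicing): /s/ is a voiceless obstruent between vowels /u/ and /i/, so it voices to [z]. /s/ is a voiceless obstruent between vowels /i/ and /a/, so it voices to [z]. /oleavusitkisavoo/ → oleavuzitkizavoo.
Rule 4 (final vowel raising): /o/ is a mid vowel in word-final position, so it raises to [u]. /oleavuzitkizavoo/ → oleavuzitkizavou.

oleavuzitkizavou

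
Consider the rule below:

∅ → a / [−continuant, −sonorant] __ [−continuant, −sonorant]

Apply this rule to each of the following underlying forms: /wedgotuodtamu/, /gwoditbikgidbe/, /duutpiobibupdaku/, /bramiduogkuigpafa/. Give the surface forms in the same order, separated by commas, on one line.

/wedgotuodtamu/: /d/ and /g/ form a stop–stop cluster, so [a] is inserted between them. /d/ and /t/ form a stop–stop cluster, so [a] is inserted between them. → [wedagotuodatamu].
/gwoditbikgidbe/: /t/ and /b/ form a stop–stop cluster, so [a] is inserted between them. /k/ and /g/ form a stop–stop cluster, so [a] is inserted between them. /d/ and /b/ form a stop–stop cluster, so [a] is inserted between them. → [gwoditabikagidabe].
/duutpiobibupdaku/: /t/ and /p/ form a stop–stop cluster, so [a] is inserted between them. /p/ and /d/ form a stop–stop cluster, so [a] is inserted between them. → [duutapiobibupadaku].
/bramiduogkuigpafa/: /g/ and /k/ form a stop–stop cluster, so [a] is inserted between them. /g/ and /p/ form a stop–stop cluster, so [a] is inserted between them. → [bramiduogakuigapafa].

wedagotuodatamu, gwoditabikagidabe, duutapiobibupadaku, bramiduogakuigapafa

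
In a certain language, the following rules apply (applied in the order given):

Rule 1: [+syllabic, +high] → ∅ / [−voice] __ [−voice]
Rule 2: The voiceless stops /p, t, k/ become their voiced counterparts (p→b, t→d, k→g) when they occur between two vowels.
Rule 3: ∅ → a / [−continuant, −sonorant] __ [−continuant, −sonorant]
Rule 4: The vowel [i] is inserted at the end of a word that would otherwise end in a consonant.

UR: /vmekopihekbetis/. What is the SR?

vmegophekabetsi

Rule 1 (high vowel syncope): /i/ is a high vowel flanked by voiceless consonants /p/ and /h/, so it deletes. /i/ is a high vowel flanked by voiceless consonants /t/ and /s/, so it deletes. /vmekopihekbetis/ → vmekophekbets.
Rule 2 (intervocalic voicing): /k/ is a voiceless stop between vowels /e/ and /o/, so it voices to [g]. /vmekophekbets/ → vmegophekbets.
Rule 3 (stop-cluster a-epenthesis): /k/ and /b/ form a stop–stop cluster, so [a] is inserted between them. /vmegophekbets/ → vmegophekabets.
Rule 4 (final i-epenthesis): the form ends in the consonant /s/, so [i] is inserted word-finally. /vmegophekabets/ → vmegophekabetsi.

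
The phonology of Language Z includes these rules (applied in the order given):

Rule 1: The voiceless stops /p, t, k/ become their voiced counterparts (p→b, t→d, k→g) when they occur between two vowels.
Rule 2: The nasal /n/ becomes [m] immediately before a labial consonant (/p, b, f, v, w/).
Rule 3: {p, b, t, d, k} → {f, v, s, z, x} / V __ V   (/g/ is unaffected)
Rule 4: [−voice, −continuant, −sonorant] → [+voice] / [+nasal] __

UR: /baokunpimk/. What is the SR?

baogumbimg

Rule 1 (intervocalic voicing): /k/ is a voiceless stop between vowels /o/ and /u/, so it voices to [g]. /baokunpimk/ → baogunpimk.
Rule 2 (nasal place assimilation): /n/ precedes the labial consonant /p/, so it assimilates in place to [m]. /baogunpimk/ → baogumpimk.
Rule 3 (intervocalic spirantization): no segment meets the environment; /baogumpimk/ is unchanged.
Rule 4 (post-nasal voicing): /p/ is a voiceless stop immediately after the nasal /m/, so it voices to [b]. /k/ is a voiceless stop immediately after the nasal /m/, so it voices to [g]. /baogumpimk/ → baogumbimg.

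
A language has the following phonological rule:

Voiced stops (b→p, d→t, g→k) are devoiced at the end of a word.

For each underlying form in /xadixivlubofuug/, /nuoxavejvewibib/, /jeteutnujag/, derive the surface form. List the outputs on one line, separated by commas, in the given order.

xadixivlubofuuk, nuoxavejvewibip, jeteutnujak

/xadixivlubofuug/: /g/ is a voiced stop in word-final position, so it devoices to [k]. → [xadixivlubofuuk].
/nuoxavejvewibib/: /b/ is a voiced stop in word-final position, so it devoices to [p]. → [nuoxavejvewibip].
/jeteutnujag/: /g/ is a voiced stop in word-final position, so it devoices to [k]. → [jeteutnujak].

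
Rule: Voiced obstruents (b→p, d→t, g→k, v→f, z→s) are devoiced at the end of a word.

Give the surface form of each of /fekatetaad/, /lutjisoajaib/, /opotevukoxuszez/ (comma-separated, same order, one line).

fekatetaat, lutjisoajaip, opotevukoxuszes

/fekatetaad/: /d/ is a voiced obstruent in word-final position, so it devoices to [t]. → [fekatetaat].
/lutjisoajaib/: /b/ is a voiced obstruent in word-final position, so it devoices to [p]. → [lutjisoajaip].
/opotevukoxuszez/: /z/ is a voiced obstruent in word-final position, so it devoices to [s]. → [opotevukoxuszes].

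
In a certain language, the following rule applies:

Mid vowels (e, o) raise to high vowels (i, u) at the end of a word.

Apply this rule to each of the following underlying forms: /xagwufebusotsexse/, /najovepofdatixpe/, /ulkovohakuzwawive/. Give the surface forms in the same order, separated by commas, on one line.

/xagwufebusotsexse/: /e/ is a mid vowel in word-final position, so it raises to [i]. → [xagwufebusotsexsi].
/najovepofdatixpe/: /e/ is a mid vowel in word-final position, so it raises to [i]. → [najovepofdatixpi].
/ulkovohakuzwawive/: /e/ is a mid vowel in word-final position, so it raises to [i]. → [ulkovohakuzwawivi].

xagwufebusotsexsi, najovepofdatixpi, ulkovohakuzwawivi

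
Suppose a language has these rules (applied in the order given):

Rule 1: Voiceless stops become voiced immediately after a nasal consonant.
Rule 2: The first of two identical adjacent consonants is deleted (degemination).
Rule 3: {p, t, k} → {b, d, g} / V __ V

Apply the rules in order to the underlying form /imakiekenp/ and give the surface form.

Rule 1 (post-nasal voicing): /p/ is a voiceless stop immediately after the nasal /n/, so it voices to [b]. /imakiekenp/ → imakiekenb.
Rule 2 (degemination): no segment meets the environment; /imakiekenb/ is unchanged.
Rule 3 (intervocalic voicing): /k/ is a voiceless stop between vowels /a/ and /i/, so it voices to [g]. /k/ is a voiceless stop between vowels /e/ and /e/, so it voices to [g]. /imakiekenb/ → imagiegenb.

imagiegenb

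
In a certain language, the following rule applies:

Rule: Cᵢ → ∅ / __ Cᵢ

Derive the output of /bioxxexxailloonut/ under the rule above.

bioxexailoonut

/xx/ is a geminate; the first /x/ deletes.
/xx/ is a geminate; the first /x/ deletes.
/ll/ is a geminate; the first /l/ deletes.
Surface form: [bioxexailoonut].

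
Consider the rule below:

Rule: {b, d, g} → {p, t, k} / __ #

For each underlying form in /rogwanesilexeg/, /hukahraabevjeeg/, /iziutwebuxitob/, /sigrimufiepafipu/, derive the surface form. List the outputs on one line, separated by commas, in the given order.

/rogwanesilexeg/: /g/ is a voiced stop in word-final position, so it devoices to [k]. → [rogwanesilexek].
/hukahraabevjeeg/: /g/ is a voiced stop in word-final position, so it devoices to [k]. → [hukahraabevjeek].
/iziutwebuxitob/: /b/ is a voiced stop in word-final position, so it devoices to [p]. → [iziutwebuxitop].
/sigrimufiepafipu/: the rule's environment is not met; surfaces unchanged as [sigrimufiepafipu].

rogwanesilexek, hukahraabevjeek, iziutwebuxitop, sigrimufiepafipu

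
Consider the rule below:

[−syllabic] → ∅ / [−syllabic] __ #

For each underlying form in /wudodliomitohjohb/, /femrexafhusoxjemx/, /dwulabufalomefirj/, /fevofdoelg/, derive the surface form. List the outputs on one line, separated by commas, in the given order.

/wudodliomitohjohb/: /b/ is the second consonant of a word-final cluster /hb/, so it deletes. → [wudodliomitohjoh].
/femrexafhusoxjemx/: /x/ is the second consonant of a word-final cluster /mx/, so it deletes. → [femrexafhusoxjem].
/dwulabufalomefirj/: /j/ is the second consonant of a word-final cluster /rj/, so it deletes. → [dwulabufalomefir].
/fevofdoelg/: /g/ is the second consonant of a word-final cluster /lg/, so it deletes. → [fevofdoel].

wudodliomitohjoh, femrexafhusoxjem, dwulabufalomefir, fevofdoel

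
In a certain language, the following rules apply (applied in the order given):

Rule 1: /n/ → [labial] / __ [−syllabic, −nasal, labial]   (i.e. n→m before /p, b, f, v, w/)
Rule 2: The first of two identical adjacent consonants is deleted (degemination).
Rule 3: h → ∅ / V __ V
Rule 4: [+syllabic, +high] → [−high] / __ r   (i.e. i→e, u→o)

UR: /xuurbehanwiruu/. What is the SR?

xuorbeamweruu

Rule 1 (nasal place assimilation): /n/ precedes the labial consonant /w/, so it assimilates in place to [m]. /xuurbehanwiruu/ → xuurbehamwiruu.
Rule 2 (degemination): no segment meets the environment; /xuurbehamwiruu/ is unchanged.
Rule 3 (intervocalic h-deletion): /h/ occurs between vowels /e/ and /a/, so it deletes. /xuurbehamwiruu/ → xuurbeamwiruu.
Rule 4 (pre-rhotic lowering): /u/ is a high vowel immediately before /r/, so it lowers to [o]. /i/ is a high vowel immediately before /r/, so it lowers to [e]. /xuurbeamwiruu/ → xuorbeamweruu.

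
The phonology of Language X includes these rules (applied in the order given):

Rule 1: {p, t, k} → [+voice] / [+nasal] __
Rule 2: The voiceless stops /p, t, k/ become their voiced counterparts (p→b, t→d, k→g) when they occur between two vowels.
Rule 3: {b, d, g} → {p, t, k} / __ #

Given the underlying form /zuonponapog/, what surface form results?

zuonbonabok

Rule 1 (post-nasal voicing): /p/ is a voiceless stop immediately after the nasal /n/, so it voices to [b]. /zuonponapog/ → zuonbonapog.
Rule 2 (intervocalic voicing): /p/ is a voiceless stop between vowels /a/ and /o/, so it voices to [b]. /zuonbonapog/ → zuonbonabog.
Rule 3 (final devoicing): /g/ is a voiced stop in word-final position, so it devoices to [k]. /zuonbonabog/ → zuonbonabok.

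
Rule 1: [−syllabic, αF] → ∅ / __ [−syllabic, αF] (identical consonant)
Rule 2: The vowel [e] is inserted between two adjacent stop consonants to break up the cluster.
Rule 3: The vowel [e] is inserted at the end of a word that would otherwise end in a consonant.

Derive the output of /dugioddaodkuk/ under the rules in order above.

Rule 1 (degemination): /dd/ is a geminate; the first /d/ deletes. /dugioddaodkuk/ → dugiodaodkuk.
Rule 2 (stop-cluster e-epenthesis): /d/ and /k/ form a stop–stop cluster, so [e] is inserted between them. /dugiodaodkuk/ → dugiodaodekuk.
Rule 3 (final e-epenthesis): the form ends in the consonant /k/, so [e] is inserted word-finally. /dugiodaodekuk/ → dugiodaodekuke.

dugiodaodekuke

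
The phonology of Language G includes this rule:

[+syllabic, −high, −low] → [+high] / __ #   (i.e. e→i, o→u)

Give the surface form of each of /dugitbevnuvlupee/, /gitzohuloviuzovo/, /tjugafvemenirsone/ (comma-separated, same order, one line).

/dugitbevnuvlupee/: /e/ is a mid vowel in word-final position, so it raises to [i]. → [dugitbevnuvlupei].
/gitzohuloviuzovo/: /o/ is a mid vowel in word-final position, so it raises to [u]. → [gitzohuloviuzovu].
/tjugafvemenirsone/: /e/ is a mid vowel in word-final position, so it raises to [i]. → [tjugafvemenirsoni].

dugitbevnuvlupei, gitzohuloviuzovu, tjugafvemenirsoni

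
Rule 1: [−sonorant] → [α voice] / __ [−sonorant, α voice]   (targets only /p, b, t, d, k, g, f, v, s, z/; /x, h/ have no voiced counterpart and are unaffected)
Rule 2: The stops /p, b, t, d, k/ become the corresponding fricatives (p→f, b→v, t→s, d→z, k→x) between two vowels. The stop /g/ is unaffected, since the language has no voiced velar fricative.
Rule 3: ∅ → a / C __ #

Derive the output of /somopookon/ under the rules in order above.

Rule 1 (regressive voicing assimilation): no segment meets the environment; /somopookon/ is unchanged.
Rule 2 (intervocalic spirantization): /p/ is a stop between vowels /o/ and /o/, so it spirantizes to the fricative [f]. /k/ is a stop between vowels /o/ and /o/, so it spirantizes to the fricative [x]. /somopookon/ → somofooxon.
Rule 3 (final a-epenthesis): the form ends in the consonant /n/, so [a] is inserted word-finally. /somofooxon/ → somofooxona.

somofooxona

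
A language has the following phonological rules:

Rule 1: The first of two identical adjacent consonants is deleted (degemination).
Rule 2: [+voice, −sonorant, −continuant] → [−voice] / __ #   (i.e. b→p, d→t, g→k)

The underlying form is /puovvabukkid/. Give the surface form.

puovabukit

Rule 1 (degemination): /vv/ is a geminate; the first /v/ deletes. /kk/ is a geminate; the first /k/ deletes. /puovvabukkid/ → puovabukid.
Rule 2 (final devoicing): /d/ is a voiced stop in word-final position, so it devoices to [t]. /puovabukid/ → puovabukit.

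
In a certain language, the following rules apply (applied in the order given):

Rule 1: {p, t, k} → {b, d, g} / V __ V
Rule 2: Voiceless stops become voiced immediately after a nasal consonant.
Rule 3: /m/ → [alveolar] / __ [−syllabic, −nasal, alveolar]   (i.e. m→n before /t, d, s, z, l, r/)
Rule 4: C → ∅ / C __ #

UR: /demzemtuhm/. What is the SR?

Rule 1 (intervocalic voicing): no segment meets the environment; /demzemtuhm/ is unchanged.
Rule 2 (post-nasal voicing): /t/ is a voiceless stop immediately after the nasal /m/, so it voices to [d]. /demzemtuhm/ → demzemduhm.
Rule 3 (nasal place assimilation): /m/ precedes the alveolar consonant /z/, so it assimilates in place to [n]. /m/ precedes the alveolar consonant /d/, so it assimilates in place to [n]. /demzemduhm/ → denzenduhm.
Rule 4 (final cluster simplification): /m/ is the second consonant of a word-final cluster /hm/, so it deletes. /denzenduhm/ → denzenduh.

denzenduh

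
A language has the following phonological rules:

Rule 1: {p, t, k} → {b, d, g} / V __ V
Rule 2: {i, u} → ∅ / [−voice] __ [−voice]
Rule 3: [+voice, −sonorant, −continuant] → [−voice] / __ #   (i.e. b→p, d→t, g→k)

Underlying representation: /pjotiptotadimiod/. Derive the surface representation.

Rule 1 (intervocalic voicing): /t/ is a voiceless stop between vowels /o/ and /i/, so it voices to [d]. /t/ is a voiceless stop between vowels /o/ and /a/, so it voices to [d]. /pjotiptotadimiod/ → pjodiptodadimiod.
Rule 2 (high vowel syncope): no segment meets the environment; /pjodiptodadimiod/ is unchanged.
Rule 3 (final devoicing): /d/ is a voiced stop in word-final position, so it devoices to [t]. /pjodiptodadimiod/ → pjodiptodadimiot.

pjodiptodadimiot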